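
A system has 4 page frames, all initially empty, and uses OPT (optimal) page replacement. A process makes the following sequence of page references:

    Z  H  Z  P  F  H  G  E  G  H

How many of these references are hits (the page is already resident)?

Z → miss, frames [Z]
H → miss, frames [Z, H]
Z → hit
P → miss, frames [Z, H, P]
F → miss, frames [Z, H, P, F]
H → hit
G → miss, evict F, frames [Z, H, P, G]
E → miss, evict P, frames [Z, H, G, E]
G → hit
H → hit
Hits: 4.

4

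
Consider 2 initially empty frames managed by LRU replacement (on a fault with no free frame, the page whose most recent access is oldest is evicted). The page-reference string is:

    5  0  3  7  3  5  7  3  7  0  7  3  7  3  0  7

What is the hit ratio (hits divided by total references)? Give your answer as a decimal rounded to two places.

0.31

5: fault, frames [5]
0: fault, frames [5, 0]
3: fault, evict 5, frames [0, 3]
7: fault, evict 0, frames [3, 7]
3: hit
5: fault, evict 7, frames [3, 5]
7: fault, evict 3, frames [5, 7]
3: fault, evict 5, frames [7, 3]
7: hit
0: fault, evict 3, frames [7, 0]
7: hit
3: fault, evict 0, frames [7, 3]
7: hit
3: hit
0: fault, evict 7, frames [3, 0]
7: fault, evict 3, frames [0, 7]
Hits: 5 of 16 references → 5/16 = 0.3125.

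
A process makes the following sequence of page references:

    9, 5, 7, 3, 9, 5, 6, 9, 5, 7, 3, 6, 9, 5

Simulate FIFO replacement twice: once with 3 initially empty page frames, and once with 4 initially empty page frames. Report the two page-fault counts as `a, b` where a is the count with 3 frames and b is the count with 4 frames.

3 frames: F F F F F F F . . F F . F F → 11 faults.
4 frames: F F F F . . F F F F F F F F → 12 faults.
12 > 11: adding a frame increased faults — Belady's anomaly.

11, 12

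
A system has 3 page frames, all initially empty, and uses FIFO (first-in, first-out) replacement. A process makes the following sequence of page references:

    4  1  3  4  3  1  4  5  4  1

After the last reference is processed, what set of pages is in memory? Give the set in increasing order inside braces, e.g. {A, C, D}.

4: fault, frames {4}
1: fault, frames {4,1}
3: fault, frames {4,1,3}
4: hit
3: hit
1: hit
4: hit
5: fault, evict 4, frames {1,3,5}
4: fault, evict 1, frames {3,5,4}
1: fault, evict 3, frames {5,4,1}

{1, 4, 5}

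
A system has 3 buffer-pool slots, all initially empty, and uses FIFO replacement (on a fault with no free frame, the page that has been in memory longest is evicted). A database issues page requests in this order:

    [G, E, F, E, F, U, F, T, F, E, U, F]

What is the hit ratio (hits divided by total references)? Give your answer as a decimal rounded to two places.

G → fault, frames (G)
E → fault, frames (G E)
F → fault, frames (G E F)
E → hit
F → hit
U → fault, evict G, frames (E F U)
F → hit
T → fault, evict E, frames (F U T)
F → hit
E → fault, evict F, frames (U T E)
U → hit
F → fault, evict U, frames (T E F)
Hits: 5 of 12 references → 5/12 = 0.4167.

0.42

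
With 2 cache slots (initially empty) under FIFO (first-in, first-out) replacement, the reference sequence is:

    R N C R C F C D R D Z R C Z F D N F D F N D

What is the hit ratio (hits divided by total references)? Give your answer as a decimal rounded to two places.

0.27

R: miss, frames (R)
N: miss, frames (R N)
C: miss, evict R, frames (N C)
R: miss, evict N, frames (C R)
C: hit
F: miss, evict C, frames (R F)
C: miss, evict R, frames (F C)
D: miss, evict F, frames (C D)
R: miss, evict C, frames (D R)
D: hit
Z: miss, evict D, frames (R Z)
R: hit
C: miss, evict R, frames (Z C)
Z: hit
F: miss, evict Z, frames (C F)
D: miss, evict C, frames (F D)
N: miss, evict F, frames (D N)
F: miss, evict D, frames (N F)
D: miss, evict N, frames (F D)
F: hit
N: miss, evict F, frames (D N)
D: hit
Hits: 6 of 22 references → 6/22 = 0.2727.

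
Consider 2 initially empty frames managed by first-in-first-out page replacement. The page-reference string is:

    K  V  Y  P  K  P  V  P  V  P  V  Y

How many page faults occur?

8

K: fault, frames [K]
V: fault, frames [K, V]
Y: fault, evict K, frames [V, Y]
P: fault, evict V, frames [Y, P]
K: fault, evict Y, frames [P, K]
P: hit
V: fault, evict P, frames [K, V]
P: fault, evict K, frames [V, P]
V: hit
P: hit
V: hit
Y: fault, evict V, frames [P, Y]
Page faults: 8.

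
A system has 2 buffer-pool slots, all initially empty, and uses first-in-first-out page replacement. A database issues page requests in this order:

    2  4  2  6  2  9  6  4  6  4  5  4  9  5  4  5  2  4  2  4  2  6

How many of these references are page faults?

2: fault, frames {2}
4: fault, frames {2,4}
2: hit
6: fault, evict 2, frames {4,6}
2: fault, evict 4, frames {6,2}
9: fault, evict 6, frames {2,9}
6: fault, evict 2, frames {9,6}
4: fault, evict 9, frames {6,4}
6: hit
4: hit
5: fault, evict 6, frames {4,5}
4: hit
9: fault, evict 4, frames {5,9}
5: hit
4: fault, evict 5, frames {9,4}
5: fault, evict 9, frames {4,5}
2: fault, evict 4, frames {5,2}
4: fault, evict 5, frames {2,4}
2: hit
4: hit
2: hit
6: fault, evict 2, frames {4,6}
Page faults: 14.

14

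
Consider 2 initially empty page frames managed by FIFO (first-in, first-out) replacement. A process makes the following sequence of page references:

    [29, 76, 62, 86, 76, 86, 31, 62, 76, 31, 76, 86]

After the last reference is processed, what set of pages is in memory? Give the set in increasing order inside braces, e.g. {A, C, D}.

{31, 86}

29: fault, frames (29)
76: fault, frames (29 76)
62: fault, evict 29, frames (76 62)
86: fault, evict 76, frames (62 86)
76: fault, evict 62, frames (86 76)
86: hit
31: fault, evict 86, frames (76 31)
62: fault, evict 76, frames (31 62)
76: fault, evict 31, frames (62 76)
31: fault, evict 62, frames (76 31)
76: hit
86: fault, evict 76, frames (31 86)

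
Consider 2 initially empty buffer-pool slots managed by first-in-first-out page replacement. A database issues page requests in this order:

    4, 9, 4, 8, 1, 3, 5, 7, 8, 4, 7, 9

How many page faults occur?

11

4 -> miss, frames [4]
9 -> miss, frames [4, 9]
4 -> hit
8 -> miss, evict 4, frames [9, 8]
1 -> miss, evict 9, frames [8, 1]
3 -> miss, evict 8, frames [1, 3]
5 -> miss, evict 1, frames [3, 5]
7 -> miss, evict 3, frames [5, 7]
8 -> miss, evict 5, frames [7, 8]
4 -> miss, evict 7, frames [8, 4]
7 -> miss, evict 8, frames [4, 7]
9 -> miss, evict 4, frames [7, 9]
Page faults: 11.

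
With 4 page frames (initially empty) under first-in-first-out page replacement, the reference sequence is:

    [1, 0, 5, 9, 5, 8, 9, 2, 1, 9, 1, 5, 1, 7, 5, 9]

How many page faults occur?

10

1: miss, frames {1}
0: miss, frames {1,0}
5: miss, frames {1,0,5}
9: miss, frames {1,0,5,9}
5: hit
8: miss, evict 1, frames {0,5,9,8}
9: hit
2: miss, evict 0, frames {5,9,8,2}
1: miss, evict 5, frames {9,8,2,1}
9: hit
1: hit
5: miss, evict 9, frames {8,2,1,5}
1: hit
7: miss, evict 8, frames {2,1,5,7}
5: hit
9: miss, evict 2, frames {1,5,7,9}
Page faults: 10.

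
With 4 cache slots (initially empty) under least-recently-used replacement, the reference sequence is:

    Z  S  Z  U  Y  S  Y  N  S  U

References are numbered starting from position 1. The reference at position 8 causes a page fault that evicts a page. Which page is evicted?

Z

pos 1: Z: miss, frames {Z}
pos 2: S: miss, frames {Z,S}
pos 3: Z: hit
pos 4: U: miss, frames {S,Z,U}
pos 5: Y: miss, frames {S,Z,U,Y}
pos 6: S: hit
pos 7: Y: hit
pos 8: N: miss, evict Z, frames {U,S,Y,N}
At position 8, page Z is evicted.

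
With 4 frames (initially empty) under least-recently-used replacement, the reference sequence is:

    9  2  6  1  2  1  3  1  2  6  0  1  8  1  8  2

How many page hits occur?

8

9 → miss, frames {9}
2 → miss, frames {9,2}
6 → miss, frames {9,2,6}
1 → miss, frames {9,2,6,1}
2 → hit
1 → hit
3 → miss, evict 9, frames {6,2,1,3}
1 → hit
2 → hit
6 → hit
0 → miss, evict 3, frames {1,2,6,0}
1 → hit
8 → miss, evict 2, frames {6,0,1,8}
1 → hit
8 → hit
2 → miss, evict 6, frames {0,1,8,2}
Hits: 8.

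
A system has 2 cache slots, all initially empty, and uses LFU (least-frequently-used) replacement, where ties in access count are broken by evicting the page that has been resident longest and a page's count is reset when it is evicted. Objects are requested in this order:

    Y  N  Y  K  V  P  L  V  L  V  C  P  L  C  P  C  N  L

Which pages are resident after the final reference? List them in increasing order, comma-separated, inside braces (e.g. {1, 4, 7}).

Y → fault, frames (Y)
N → fault, frames (Y N)
Y → hit
K → fault, evict N, frames (Y K)
V → fault, evict K, frames (Y V)
P → fault, evict V, frames (Y P)
L → fault, evict P, frames (Y L)
V → fault, evict L, frames (Y V)
L → fault, evict V, frames (Y L)
V → fault, evict L, frames (Y V)
C → fault, evict V, frames (Y C)
P → fault, evict C, frames (Y P)
L → fault, evict P, frames (Y L)
C → fault, evict L, frames (Y C)
P → fault, evict C, frames (Y P)
C → fault, evict P, frames (Y C)
N → fault, evict C, frames (Y N)
L → fault, evict N, frames (Y L)

{L, Y}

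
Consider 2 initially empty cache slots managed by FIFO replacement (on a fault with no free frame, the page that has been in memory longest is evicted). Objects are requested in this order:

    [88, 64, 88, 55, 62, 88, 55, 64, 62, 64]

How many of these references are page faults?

88: fault, frames {88}
64: fault, frames {88,64}
88: hit
55: fault, evict 88, frames {64,55}
62: fault, evict 64, frames {55,62}
88: fault, evict 55, frames {62,88}
55: fault, evict 62, frames {88,55}
64: fault, evict 88, frames {55,64}
62: fault, evict 55, frames {64,62}
64: hit
Page faults: 8.

8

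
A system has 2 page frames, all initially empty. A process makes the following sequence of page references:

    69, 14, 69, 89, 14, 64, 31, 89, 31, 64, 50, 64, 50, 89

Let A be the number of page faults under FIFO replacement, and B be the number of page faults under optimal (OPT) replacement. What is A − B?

1

Under FIFO: F F . F . F F F . F F . . F → 9 faults.
Under OPT: F F . F . F F . . F F . . F → 8 faults.
A − B = 9 − 8 = 1.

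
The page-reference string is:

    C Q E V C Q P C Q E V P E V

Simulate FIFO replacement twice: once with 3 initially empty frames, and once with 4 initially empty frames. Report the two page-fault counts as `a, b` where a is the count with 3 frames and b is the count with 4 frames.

9, 10

3 frames: F F F F F F F . . F F . . . → 9 faults.
4 frames: F F F F . . F F F F F F . . → 10 faults.
10 > 9: adding a frame increased faults — Belady's anomaly.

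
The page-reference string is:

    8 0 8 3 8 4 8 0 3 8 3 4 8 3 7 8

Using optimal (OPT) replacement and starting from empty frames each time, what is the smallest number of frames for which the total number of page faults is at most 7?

3

f=1: 16 faults
f=2: 9 faults
f=3: 6 faults
f=4: 5 faults
f=5: 5 faults
Smallest f with faults ≤ 7 is 3.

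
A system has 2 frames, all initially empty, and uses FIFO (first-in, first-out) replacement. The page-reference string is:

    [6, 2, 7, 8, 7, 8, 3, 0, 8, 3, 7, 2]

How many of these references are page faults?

6 -> miss, frames {6}
2 -> miss, frames {6,2}
7 -> miss, evict 6, frames {2,7}
8 -> miss, evict 2, frames {7,8}
7 -> hit
8 -> hit
3 -> miss, evict 7, frames {8,3}
0 -> miss, evict 8, frames {3,0}
8 -> miss, evict 3, frames {0,8}
3 -> miss, evict 0, frames {8,3}
7 -> miss, evict 8, frames {3,7}
2 -> miss, evict 3, frames {7,2}
Page faults: 10.

10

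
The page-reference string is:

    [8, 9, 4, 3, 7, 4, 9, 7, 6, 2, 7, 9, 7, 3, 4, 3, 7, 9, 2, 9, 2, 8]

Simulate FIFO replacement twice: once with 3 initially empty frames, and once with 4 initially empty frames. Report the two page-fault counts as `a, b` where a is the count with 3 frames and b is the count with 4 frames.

16, 14

3 frames: F F F F F . F . F F F F . F F . F F F . . F → 16 faults.
4 frames: F F F F F . . . F F . F . F F . F . F F . F → 14 faults.
14 < 16: adding a frame reduced faults, as is typical.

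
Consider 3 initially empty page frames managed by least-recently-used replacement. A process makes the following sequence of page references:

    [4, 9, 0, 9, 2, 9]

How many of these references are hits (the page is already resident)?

2

4 -> miss, frames {4}
9 -> miss, frames {4,9}
0 -> miss, frames {4,9,0}
9 -> hit
2 -> miss, evict 4, frames {0,9,2}
9 -> hit
Hits: 2.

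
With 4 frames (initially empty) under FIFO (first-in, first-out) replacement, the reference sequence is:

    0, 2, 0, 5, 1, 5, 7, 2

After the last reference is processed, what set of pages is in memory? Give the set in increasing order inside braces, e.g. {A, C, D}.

{1, 2, 5, 7}

0 -> miss, frames {0}
2 -> miss, frames {0,2}
0 -> hit
5 -> miss, frames {0,2,5}
1 -> miss, frames {0,2,5,1}
5 -> hit
7 -> miss, evict 0, frames {2,5,1,7}
2 -> hit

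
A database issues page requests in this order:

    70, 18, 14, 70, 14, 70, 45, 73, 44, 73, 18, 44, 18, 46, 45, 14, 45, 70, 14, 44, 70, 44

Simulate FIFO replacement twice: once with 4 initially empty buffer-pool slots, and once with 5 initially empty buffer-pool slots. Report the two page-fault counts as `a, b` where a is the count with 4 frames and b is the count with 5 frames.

12, 9

4 frames: F F F . . . F F F . F . . F F F . F . F . . → 12 faults.
5 frames: F F F . . . F F F . . . . F . . . F F . . . → 9 faults.
9 < 12: adding a frame reduced faults, as is typical.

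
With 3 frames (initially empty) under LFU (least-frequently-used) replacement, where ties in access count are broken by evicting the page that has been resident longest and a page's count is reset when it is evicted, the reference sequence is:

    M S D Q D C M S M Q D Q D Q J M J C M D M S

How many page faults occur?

M: miss, frames [M]
S: miss, frames [M, S]
D: miss, frames [M, S, D]
Q: miss, evict M, frames [S, D, Q]
D: hit
C: miss, evict S, frames [D, Q, C]
M: miss, evict Q, frames [D, C, M]
S: miss, evict C, frames [D, M, S]
M: hit
Q: miss, evict S, frames [D, M, Q]
D: hit
Q: hit
D: hit
Q: hit
J: miss, evict M, frames [D, Q, J]
M: miss, evict J, frames [D, Q, M]
J: miss, evict M, frames [D, Q, J]
C: miss, evict J, frames [D, Q, C]
M: miss, evict C, frames [D, Q, M]
D: hit
M: hit
S: miss, evict M, frames [D, Q, S]
Page faults: 14.

14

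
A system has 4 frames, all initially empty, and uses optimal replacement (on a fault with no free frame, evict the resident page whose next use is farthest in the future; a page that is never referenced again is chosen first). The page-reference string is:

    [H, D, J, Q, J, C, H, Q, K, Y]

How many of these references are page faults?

H -> miss, frames [H]
D -> miss, frames [H, D]
J -> miss, frames [H, D, J]
Q -> miss, frames [H, D, J, Q]
J -> hit
C -> miss, evict J, frames [H, D, Q, C]
H -> hit
Q -> hit
K -> miss, evict C, frames [H, D, Q, K]
Y -> miss, evict K, frames [H, D, Q, Y]
Page faults: 7.

7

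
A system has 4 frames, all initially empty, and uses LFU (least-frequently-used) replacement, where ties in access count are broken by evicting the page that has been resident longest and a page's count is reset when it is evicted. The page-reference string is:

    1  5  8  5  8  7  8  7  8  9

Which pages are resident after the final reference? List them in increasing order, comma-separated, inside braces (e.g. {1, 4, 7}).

{5, 7, 8, 9}

1 → fault, frames (1)
5 → fault, frames (1 5)
8 → fault, frames (1 5 8)
5 → hit
8 → hit
7 → fault, frames (1 5 8 7)
8 → hit
7 → hit
8 → hit
9 → fault, evict 1, frames (5 8 7 9)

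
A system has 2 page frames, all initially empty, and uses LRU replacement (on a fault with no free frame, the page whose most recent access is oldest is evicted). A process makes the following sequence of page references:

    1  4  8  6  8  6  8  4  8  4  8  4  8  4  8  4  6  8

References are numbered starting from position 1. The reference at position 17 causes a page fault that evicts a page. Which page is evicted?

pos 1: 1: fault, frames {1}
pos 2: 4: fault, frames {1,4}
pos 3: 8: fault, evict 1, frames {4,8}
pos 4: 6: fault, evict 4, frames {8,6}
pos 5: 8: hit
pos 6: 6: hit
pos 7: 8: hit
pos 8: 4: fault, evict 6, frames {8,4}
pos 9: 8: hit
pos 10: 4: hit
pos 11: 8: hit
pos 12: 4: hit
pos 13: 8: hit
pos 14: 4: hit
pos 15: 8: hit
pos 16: 4: hit
pos 17: 6: fault, evict 8, frames {4,6}
At position 17, page 8 is evicted.

8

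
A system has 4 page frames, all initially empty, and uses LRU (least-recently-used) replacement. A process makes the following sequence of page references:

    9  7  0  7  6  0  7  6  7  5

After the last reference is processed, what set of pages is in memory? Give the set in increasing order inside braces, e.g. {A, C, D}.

9: miss, frames (9)
7: miss, frames (9 7)
0: miss, frames (9 7 0)
7: hit
6: miss, frames (9 0 7 6)
0: hit
7: hit
6: hit
7: hit
5: miss, evict 9, frames (0 6 7 5)

{0, 5, 6, 7}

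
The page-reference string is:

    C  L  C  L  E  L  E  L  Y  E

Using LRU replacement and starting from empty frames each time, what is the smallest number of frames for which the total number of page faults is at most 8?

2

f=1: 10 faults
f=2: 5 faults
f=3: 4 faults
f=4: 4 faults
Smallest f with faults ≤ 8 is 2.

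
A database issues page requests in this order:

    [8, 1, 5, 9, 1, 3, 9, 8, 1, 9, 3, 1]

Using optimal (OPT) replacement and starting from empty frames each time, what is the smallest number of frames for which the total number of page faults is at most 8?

2

f=1: 12 faults
f=2: 8 faults
f=3: 6 faults
f=4: 5 faults
f=5: 5 faults
Smallest f with faults ≤ 8 is 2.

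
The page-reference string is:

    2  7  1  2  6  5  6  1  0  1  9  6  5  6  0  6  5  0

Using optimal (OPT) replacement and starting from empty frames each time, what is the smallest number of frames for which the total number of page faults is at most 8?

f=1: 18 faults
f=2: 12 faults
f=3: 8 faults
f=4: 7 faults
f=5: 7 faults
f=6: 7 faults
f=7: 7 faults
Smallest f with faults ≤ 8 is 3.

3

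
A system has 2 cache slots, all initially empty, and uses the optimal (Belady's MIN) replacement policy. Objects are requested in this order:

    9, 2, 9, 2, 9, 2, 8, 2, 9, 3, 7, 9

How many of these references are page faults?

9: miss, frames [9]
2: miss, frames [9, 2]
9: hit
2: hit
9: hit
2: hit
8: miss, evict 9, frames [2, 8]
2: hit
9: miss, evict 8, frames [2, 9]
3: miss, evict 2, frames [9, 3]
7: miss, evict 3, frames [9, 7]
9: hit
Page faults: 6.

6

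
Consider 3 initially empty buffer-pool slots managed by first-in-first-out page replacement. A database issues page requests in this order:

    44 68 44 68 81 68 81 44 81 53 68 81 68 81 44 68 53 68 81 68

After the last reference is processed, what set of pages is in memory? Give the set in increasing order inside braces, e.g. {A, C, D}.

44 → miss, frames {44}
68 → miss, frames {44,68}
44 → hit
68 → hit
81 → miss, frames {44,68,81}
68 → hit
81 → hit
44 → hit
81 → hit
53 → miss, evict 44, frames {68,81,53}
68 → hit
81 → hit
68 → hit
81 → hit
44 → miss, evict 68, frames {81,53,44}
68 → miss, evict 81, frames {53,44,68}
53 → hit
68 → hit
81 → miss, evict 53, frames {44,68,81}
68 → hit

{44, 68, 81}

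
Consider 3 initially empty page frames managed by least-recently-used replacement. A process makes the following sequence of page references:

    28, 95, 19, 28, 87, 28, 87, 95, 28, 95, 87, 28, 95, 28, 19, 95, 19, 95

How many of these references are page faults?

28: fault, frames {28}
95: fault, frames {28,95}
19: fault, frames {28,95,19}
28: hit
87: fault, evict 95, frames {19,28,87}
28: hit
87: hit
95: fault, evict 19, frames {28,87,95}
28: hit
95: hit
87: hit
28: hit
95: hit
28: hit
19: fault, evict 87, frames {95,28,19}
95: hit
19: hit
95: hit
Page faults: 6.

6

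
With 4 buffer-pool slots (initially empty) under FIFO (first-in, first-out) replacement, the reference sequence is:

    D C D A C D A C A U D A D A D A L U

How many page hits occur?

13

D → fault, frames [D]
C → fault, frames [D, C]
D → hit
A → fault, frames [D, C, A]
C → hit
D → hit
A → hit
C → hit
A → hit
U → fault, frames [D, C, A, U]
D → hit
A → hit
D → hit
A → hit
D → hit
A → hit
L → fault, evict D, frames [C, A, U, L]
U → hit
Hits: 13.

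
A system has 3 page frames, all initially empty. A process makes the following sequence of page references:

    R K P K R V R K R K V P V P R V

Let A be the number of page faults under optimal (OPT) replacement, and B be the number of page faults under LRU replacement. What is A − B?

-1

Under OPT: F F F . . F . . . . . F . . . . → 5 faults.
Under LRU: F F F . . F . . . . . F . . F . → 6 faults.
A − B = 5 − 6 = -1.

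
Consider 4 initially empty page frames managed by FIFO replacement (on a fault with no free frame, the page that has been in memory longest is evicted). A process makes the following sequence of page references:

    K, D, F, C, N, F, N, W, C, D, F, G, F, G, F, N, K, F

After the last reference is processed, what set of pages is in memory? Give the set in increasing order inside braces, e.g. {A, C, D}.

K -> miss, frames [K]
D -> miss, frames [K, D]
F -> miss, frames [K, D, F]
C -> miss, frames [K, D, F, C]
N -> miss, evict K, frames [D, F, C, N]
F -> hit
N -> hit
W -> miss, evict D, frames [F, C, N, W]
C -> hit
D -> miss, evict F, frames [C, N, W, D]
F -> miss, evict C, frames [N, W, D, F]
G -> miss, evict N, frames [W, D, F, G]
F -> hit
G -> hit
F -> hit
N -> miss, evict W, frames [D, F, G, N]
K -> miss, evict D, frames [F, G, N, K]
F -> hit

{F, G, K, N}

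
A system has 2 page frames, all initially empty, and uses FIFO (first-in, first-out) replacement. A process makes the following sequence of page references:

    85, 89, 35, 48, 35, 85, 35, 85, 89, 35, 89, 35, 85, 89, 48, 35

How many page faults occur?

10

85: fault, frames [85]
89: fault, frames [85, 89]
35: fault, evict 85, frames [89, 35]
48: fault, evict 89, frames [35, 48]
35: hit
85: fault, evict 35, frames [48, 85]
35: fault, evict 48, frames [85, 35]
85: hit
89: fault, evict 85, frames [35, 89]
35: hit
89: hit
35: hit
85: fault, evict 35, frames [89, 85]
89: hit
48: fault, evict 89, frames [85, 48]
35: fault, evict 85, frames [48, 35]
Page faults: 10.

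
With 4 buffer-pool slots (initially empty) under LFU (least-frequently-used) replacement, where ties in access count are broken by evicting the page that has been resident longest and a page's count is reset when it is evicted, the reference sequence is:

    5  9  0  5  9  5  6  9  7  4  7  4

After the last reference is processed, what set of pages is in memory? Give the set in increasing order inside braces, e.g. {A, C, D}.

5 -> miss, frames (5)
9 -> miss, frames (5 9)
0 -> miss, frames (5 9 0)
5 -> hit
9 -> hit
5 -> hit
6 -> miss, frames (5 9 0 6)
9 -> hit
7 -> miss, evict 0, frames (5 9 6 7)
4 -> miss, evict 6, frames (5 9 7 4)
7 -> hit
4 -> hit

{4, 5, 7, 9}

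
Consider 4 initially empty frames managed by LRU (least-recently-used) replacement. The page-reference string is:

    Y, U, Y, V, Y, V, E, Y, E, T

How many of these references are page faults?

5

Y -> fault, frames {Y}
U -> fault, frames {Y,U}
Y -> hit
V -> fault, frames {U,Y,V}
Y -> hit
V -> hit
E -> fault, frames {U,Y,V,E}
Y -> hit
E -> hit
T -> fault, evict U, frames {V,Y,E,T}
Page faults: 5.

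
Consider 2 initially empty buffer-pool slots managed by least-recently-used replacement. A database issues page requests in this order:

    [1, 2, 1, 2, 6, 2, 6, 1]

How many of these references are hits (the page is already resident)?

4

1: miss, frames (1)
2: miss, frames (1 2)
1: hit
2: hit
6: miss, evict 1, frames (2 6)
2: hit
6: hit
1: miss, evict 2, frames (6 1)
Hits: 4.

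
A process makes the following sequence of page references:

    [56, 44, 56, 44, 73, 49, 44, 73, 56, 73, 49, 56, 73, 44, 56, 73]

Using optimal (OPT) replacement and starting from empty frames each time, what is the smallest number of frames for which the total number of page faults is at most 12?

f=1: 16 faults
f=2: 10 faults
f=3: 6 faults
f=4: 4 faults
Smallest f with faults ≤ 12 is 2.

2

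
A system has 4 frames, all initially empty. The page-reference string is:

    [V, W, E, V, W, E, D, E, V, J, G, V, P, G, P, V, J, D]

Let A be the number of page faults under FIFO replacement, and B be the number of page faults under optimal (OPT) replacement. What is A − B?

Under FIFO: F F F . . . F . . F F F F . . . . F → 9 faults.
Under OPT: F F F . . . F . . F F . F . . . . F → 8 faults.
A − B = 9 − 8 = 1.

1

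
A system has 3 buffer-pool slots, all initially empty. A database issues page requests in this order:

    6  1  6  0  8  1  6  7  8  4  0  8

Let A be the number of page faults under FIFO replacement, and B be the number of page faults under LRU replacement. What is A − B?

Under FIFO: F F . F F . F F . F F F → 9 faults.
Under LRU: F F . F F F F F F F F . → 10 faults.
A − B = 9 − 10 = -1.

-1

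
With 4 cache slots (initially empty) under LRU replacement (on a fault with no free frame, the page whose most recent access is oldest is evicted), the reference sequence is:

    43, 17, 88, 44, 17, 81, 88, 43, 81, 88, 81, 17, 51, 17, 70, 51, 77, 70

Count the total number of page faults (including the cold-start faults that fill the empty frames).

43 → miss, frames [43]
17 → miss, frames [43, 17]
88 → miss, frames [43, 17, 88]
44 → miss, frames [43, 17, 88, 44]
17 → hit
81 → miss, evict 43, frames [88, 44, 17, 81]
88 → hit
43 → miss, evict 44, frames [17, 81, 88, 43]
81 → hit
88 → hit
81 → hit
17 → hit
51 → miss, evict 43, frames [88, 81, 17, 51]
17 → hit
70 → miss, evict 88, frames [81, 51, 17, 70]
51 → hit
77 → miss, evict 81, frames [17, 70, 51, 77]
70 → hit
Page faults: 9.

9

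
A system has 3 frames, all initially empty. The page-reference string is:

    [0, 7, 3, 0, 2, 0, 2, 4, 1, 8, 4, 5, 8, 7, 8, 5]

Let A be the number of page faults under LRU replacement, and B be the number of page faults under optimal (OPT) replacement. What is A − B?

Under LRU: F F F . F . . F F F . F . F . . → 9 faults.
Under OPT: F F F . F . . F F F . F . . . . → 8 faults.
A − B = 9 − 8 = 1.

1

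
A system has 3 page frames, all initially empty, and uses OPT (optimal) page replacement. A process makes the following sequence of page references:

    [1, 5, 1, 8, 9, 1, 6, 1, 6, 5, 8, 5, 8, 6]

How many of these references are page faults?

1 → fault, frames [1]
5 → fault, frames [1, 5]
1 → hit
8 → fault, frames [1, 5, 8]
9 → fault, evict 8, frames [1, 5, 9]
1 → hit
6 → fault, evict 9, frames [1, 5, 6]
1 → hit
6 → hit
5 → hit
8 → fault, evict 1, frames [5, 6, 8]
5 → hit
8 → hit
6 → hit
Page faults: 6.

6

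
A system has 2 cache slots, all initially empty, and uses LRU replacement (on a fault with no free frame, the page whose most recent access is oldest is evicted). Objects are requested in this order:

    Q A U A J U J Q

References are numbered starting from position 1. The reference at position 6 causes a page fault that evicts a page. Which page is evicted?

pos 1: Q: fault, frames {Q}
pos 2: A: fault, frames {Q,A}
pos 3: U: fault, evict Q, frames {A,U}
pos 4: A: hit
pos 5: J: fault, evict U, frames {A,J}
pos 6: U: fault, evict A, frames {J,U}
At position 6, page A is evicted.

A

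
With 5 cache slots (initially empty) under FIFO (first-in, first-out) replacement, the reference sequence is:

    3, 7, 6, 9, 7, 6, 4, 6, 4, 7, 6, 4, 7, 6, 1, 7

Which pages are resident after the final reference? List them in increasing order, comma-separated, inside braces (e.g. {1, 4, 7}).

3: miss, frames {3}
7: miss, frames {3,7}
6: miss, frames {3,7,6}
9: miss, frames {3,7,6,9}
7: hit
6: hit
4: miss, frames {3,7,6,9,4}
6: hit
4: hit
7: hit
6: hit
4: hit
7: hit
6: hit
1: miss, evict 3, frames {7,6,9,4,1}
7: hit

{1, 4, 6, 7, 9}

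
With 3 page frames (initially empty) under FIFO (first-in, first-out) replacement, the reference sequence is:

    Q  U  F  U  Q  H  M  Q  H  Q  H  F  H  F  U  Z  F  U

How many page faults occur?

11

Q: fault, frames [Q]
U: fault, frames [Q, U]
F: fault, frames [Q, U, F]
U: hit
Q: hit
H: fault, evict Q, frames [U, F, H]
M: fault, evict U, frames [F, H, M]
Q: fault, evict F, frames [H, M, Q]
H: hit
Q: hit
H: hit
F: fault, evict H, frames [M, Q, F]
H: fault, evict M, frames [Q, F, H]
F: hit
U: fault, evict Q, frames [F, H, U]
Z: fault, evict F, frames [H, U, Z]
F: fault, evict H, frames [U, Z, F]
U: hit
Page faults: 11.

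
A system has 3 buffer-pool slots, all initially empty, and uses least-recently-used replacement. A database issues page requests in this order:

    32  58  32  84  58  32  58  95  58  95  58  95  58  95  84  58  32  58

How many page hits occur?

12

32 → miss, frames [32]
58 → miss, frames [32, 58]
32 → hit
84 → miss, frames [58, 32, 84]
58 → hit
32 → hit
58 → hit
95 → miss, evict 84, frames [32, 58, 95]
58 → hit
95 → hit
58 → hit
95 → hit
58 → hit
95 → hit
84 → miss, evict 32, frames [58, 95, 84]
58 → hit
32 → miss, evict 95, frames [84, 58, 32]
58 → hit
Hits: 12.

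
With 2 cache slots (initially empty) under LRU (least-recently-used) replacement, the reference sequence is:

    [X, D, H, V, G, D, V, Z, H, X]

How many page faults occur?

10

X -> fault, frames [X]
D -> fault, frames [X, D]
H -> fault, evict X, frames [D, H]
V -> fault, evict D, frames [H, V]
G -> fault, evict H, frames [V, G]
D -> fault, evict V, frames [G, D]
V -> fault, evict G, frames [D, V]
Z -> fault, evict D, frames [V, Z]
H -> fault, evict V, frames [Z, H]
X -> fault, evict Z, frames [H, X]
Page faults: 10.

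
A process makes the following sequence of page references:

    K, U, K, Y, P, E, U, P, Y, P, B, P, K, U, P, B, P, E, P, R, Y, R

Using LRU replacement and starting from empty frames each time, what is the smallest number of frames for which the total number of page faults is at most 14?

3

f=1: 22 faults
f=2: 16 faults
f=3: 14 faults
f=4: 12 faults
f=5: 10 faults
f=6: 8 faults
f=7: 7 faults
Smallest f with faults ≤ 14 is 3.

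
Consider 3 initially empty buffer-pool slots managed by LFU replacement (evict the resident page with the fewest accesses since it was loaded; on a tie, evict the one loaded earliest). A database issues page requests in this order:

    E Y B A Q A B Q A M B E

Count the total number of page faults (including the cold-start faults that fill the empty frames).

8

E: fault, frames [E]
Y: fault, frames [E, Y]
B: fault, frames [E, Y, B]
A: fault, evict E, frames [Y, B, A]
Q: fault, evict Y, frames [B, A, Q]
A: hit
B: hit
Q: hit
A: hit
M: fault, evict B, frames [A, Q, M]
B: fault, evict M, frames [A, Q, B]
E: fault, evict B, frames [A, Q, E]
Page faults: 8.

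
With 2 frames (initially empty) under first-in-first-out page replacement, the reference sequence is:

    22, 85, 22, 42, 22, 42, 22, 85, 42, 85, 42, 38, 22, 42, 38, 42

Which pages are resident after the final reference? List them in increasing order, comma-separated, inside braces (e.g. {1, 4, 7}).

22 -> fault, frames {22}
85 -> fault, frames {22,85}
22 -> hit
42 -> fault, evict 22, frames {85,42}
22 -> fault, evict 85, frames {42,22}
42 -> hit
22 -> hit
85 -> fault, evict 42, frames {22,85}
42 -> fault, evict 22, frames {85,42}
85 -> hit
42 -> hit
38 -> fault, evict 85, frames {42,38}
22 -> fault, evict 42, frames {38,22}
42 -> fault, evict 38, frames {22,42}
38 -> fault, evict 22, frames {42,38}
42 -> hit

{38, 42}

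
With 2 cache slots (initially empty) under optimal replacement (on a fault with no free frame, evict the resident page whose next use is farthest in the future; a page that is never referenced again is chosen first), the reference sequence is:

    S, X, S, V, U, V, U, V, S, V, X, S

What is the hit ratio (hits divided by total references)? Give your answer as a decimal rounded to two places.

0.50

S → fault, frames [S]
X → fault, frames [S, X]
S → hit
V → fault, evict X, frames [S, V]
U → fault, evict S, frames [V, U]
V → hit
U → hit
V → hit
S → fault, evict U, frames [V, S]
V → hit
X → fault, evict V, frames [S, X]
S → hit
Hits: 6 of 12 references → 6/12 = 0.5000.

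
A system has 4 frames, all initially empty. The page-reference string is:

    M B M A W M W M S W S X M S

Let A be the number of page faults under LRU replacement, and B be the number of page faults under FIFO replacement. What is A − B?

-1

Under LRU: F F . F F . . . F . . F . . → 6 faults.
Under FIFO: F F . F F . . . F . . F F . → 7 faults.
A − B = 6 − 7 = -1.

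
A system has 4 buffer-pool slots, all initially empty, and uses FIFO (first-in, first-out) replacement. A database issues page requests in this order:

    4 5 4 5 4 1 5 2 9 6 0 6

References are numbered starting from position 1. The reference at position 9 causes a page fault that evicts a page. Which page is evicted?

4

pos 1: 4 -> fault, frames {4}
pos 2: 5 -> fault, frames {4,5}
pos 3: 4 -> hit
pos 4: 5 -> hit
pos 5: 4 -> hit
pos 6: 1 -> fault, frames {4,5,1}
pos 7: 5 -> hit
pos 8: 2 -> fault, frames {4,5,1,2}
pos 9: 9 -> fault, evict 4, frames {5,1,2,9}
At position 9, page 4 is evicted.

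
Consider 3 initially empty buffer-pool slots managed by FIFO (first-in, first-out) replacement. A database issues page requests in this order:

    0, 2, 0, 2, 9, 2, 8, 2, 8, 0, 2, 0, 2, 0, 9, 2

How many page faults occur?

0 -> miss, frames {0}
2 -> miss, frames {0,2}
0 -> hit
2 -> hit
9 -> miss, frames {0,2,9}
2 -> hit
8 -> miss, evict 0, frames {2,9,8}
2 -> hit
8 -> hit
0 -> miss, evict 2, frames {9,8,0}
2 -> miss, evict 9, frames {8,0,2}
0 -> hit
2 -> hit
0 -> hit
9 -> miss, evict 8, frames {0,2,9}
2 -> hit
Page faults: 7.

7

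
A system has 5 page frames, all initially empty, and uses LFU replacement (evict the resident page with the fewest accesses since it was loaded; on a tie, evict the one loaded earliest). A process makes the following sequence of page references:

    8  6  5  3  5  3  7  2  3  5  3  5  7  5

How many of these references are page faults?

6

8 → miss, frames (8)
6 → miss, frames (8 6)
5 → miss, frames (8 6 5)
3 → miss, frames (8 6 5 3)
5 → hit
3 → hit
7 → miss, frames (8 6 5 3 7)
2 → miss, evict 8, frames (6 5 3 7 2)
3 → hit
5 → hit
3 → hit
5 → hit
7 → hit
5 → hit
Page faults: 6.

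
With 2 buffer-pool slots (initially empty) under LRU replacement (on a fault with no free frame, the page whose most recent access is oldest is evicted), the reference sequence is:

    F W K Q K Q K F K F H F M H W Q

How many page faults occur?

10

F: fault, frames (F)
W: fault, frames (F W)
K: fault, evict F, frames (W K)
Q: fault, evict W, frames (K Q)
K: hit
Q: hit
K: hit
F: fault, evict Q, frames (K F)
K: hit
F: hit
H: fault, evict K, frames (F H)
F: hit
M: fault, evict H, frames (F M)
H: fault, evict F, frames (M H)
W: fault, evict M, frames (H W)
Q: fault, evict H, frames (W Q)
Page faults: 10.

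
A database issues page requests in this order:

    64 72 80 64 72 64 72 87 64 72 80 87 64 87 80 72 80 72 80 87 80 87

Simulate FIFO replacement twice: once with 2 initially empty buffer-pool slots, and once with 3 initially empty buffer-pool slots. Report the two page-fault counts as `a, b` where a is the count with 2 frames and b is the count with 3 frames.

15, 12

2 frames: F F F F F . . F F F F F F . F F . . . F F . → 15 faults.
3 frames: F F F . . . . F F F F F F . . F F . . F . . → 12 faults.
12 < 15: adding a frame reduced faults, as is typical.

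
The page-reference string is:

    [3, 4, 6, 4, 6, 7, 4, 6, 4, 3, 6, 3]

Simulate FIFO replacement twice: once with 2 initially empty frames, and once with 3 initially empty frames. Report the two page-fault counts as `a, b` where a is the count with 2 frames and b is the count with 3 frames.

7, 5

2 frames: F F F . . F F F . F . . → 7 faults.
3 frames: F F F . . F . . . F . . → 5 faults.
5 < 7: adding a frame reduced faults, as is typical.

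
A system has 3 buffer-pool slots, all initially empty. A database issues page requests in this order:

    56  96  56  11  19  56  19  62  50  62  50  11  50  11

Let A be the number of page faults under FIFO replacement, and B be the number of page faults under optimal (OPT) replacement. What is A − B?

Under FIFO: F F . F F F . F F . . F . . → 8 faults.
Under OPT: F F . F F . . F F . . . . . → 6 faults.
A − B = 8 − 6 = 2.

2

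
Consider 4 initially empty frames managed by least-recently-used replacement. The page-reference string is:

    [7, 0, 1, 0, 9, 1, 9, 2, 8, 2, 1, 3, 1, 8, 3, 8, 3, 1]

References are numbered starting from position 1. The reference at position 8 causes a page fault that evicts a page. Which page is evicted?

7

pos 1: 7 → fault, frames [7]
pos 2: 0 → fault, frames [7, 0]
pos 3: 1 → fault, frames [7, 0, 1]
pos 4: 0 → hit
pos 5: 9 → fault, frames [7, 1, 0, 9]
pos 6: 1 → hit
pos 7: 9 → hit
pos 8: 2 → fault, evict 7, frames [0, 1, 9, 2]
At position 8, page 7 is evicted.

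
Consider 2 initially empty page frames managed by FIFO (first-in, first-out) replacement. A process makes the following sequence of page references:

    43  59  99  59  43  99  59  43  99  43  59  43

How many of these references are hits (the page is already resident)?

4

43: fault, frames {43}
59: fault, frames {43,59}
99: fault, evict 43, frames {59,99}
59: hit
43: fault, evict 59, frames {99,43}
99: hit
59: fault, evict 99, frames {43,59}
43: hit
99: fault, evict 43, frames {59,99}
43: fault, evict 59, frames {99,43}
59: fault, evict 99, frames {43,59}
43: hit
Hits: 4.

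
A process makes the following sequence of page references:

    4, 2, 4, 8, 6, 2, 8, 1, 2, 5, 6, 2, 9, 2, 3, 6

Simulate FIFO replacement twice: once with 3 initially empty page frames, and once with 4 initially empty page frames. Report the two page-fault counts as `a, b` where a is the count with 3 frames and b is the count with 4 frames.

12, 10

3 frames: F F . F F . . F F F F . F F F F → 12 faults.
4 frames: F F . F F . . F . F . F F . F F → 10 faults.
10 < 12: adding a frame reduced faults, as is typical.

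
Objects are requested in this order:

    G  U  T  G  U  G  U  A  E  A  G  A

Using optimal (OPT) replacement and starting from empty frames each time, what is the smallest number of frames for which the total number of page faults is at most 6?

3

f=1: 12 faults
f=2: 7 faults
f=3: 5 faults
f=4: 5 faults
f=5: 5 faults
Smallest f with faults ≤ 6 is 3.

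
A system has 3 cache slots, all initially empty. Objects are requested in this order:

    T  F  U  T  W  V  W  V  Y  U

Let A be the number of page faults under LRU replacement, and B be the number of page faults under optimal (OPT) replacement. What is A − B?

Under LRU: F F F . F F . . F F → 7 faults.
Under OPT: F F F . F F . . F . → 6 faults.
A − B = 7 − 6 = 1.

1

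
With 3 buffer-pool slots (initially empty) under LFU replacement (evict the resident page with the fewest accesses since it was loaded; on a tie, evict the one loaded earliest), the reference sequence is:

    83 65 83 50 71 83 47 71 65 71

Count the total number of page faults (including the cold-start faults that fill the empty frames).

6

83 → miss, frames [83]
65 → miss, frames [83, 65]
83 → hit
50 → miss, frames [83, 65, 50]
71 → miss, evict 65, frames [83, 50, 71]
83 → hit
47 → miss, evict 50, frames [83, 71, 47]
71 → hit
65 → miss, evict 47, frames [83, 71, 65]
71 → hit
Page faults: 6.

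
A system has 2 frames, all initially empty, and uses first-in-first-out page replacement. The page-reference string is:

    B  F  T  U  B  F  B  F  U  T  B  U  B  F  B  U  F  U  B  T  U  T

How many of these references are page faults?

B -> fault, frames {B}
F -> fault, frames {B,F}
T -> fault, evict B, frames {F,T}
U -> fault, evict F, frames {T,U}
B -> fault, evict T, frames {U,B}
F -> fault, evict U, frames {B,F}
B -> hit
F -> hit
U -> fault, evict B, frames {F,U}
T -> fault, evict F, frames {U,T}
B -> fault, evict U, frames {T,B}
U -> fault, evict T, frames {B,U}
B -> hit
F -> fault, evict B, frames {U,F}
B -> fault, evict U, frames {F,B}
U -> fault, evict F, frames {B,U}
F -> fault, evict B, frames {U,F}
U -> hit
B -> fault, evict U, frames {F,B}
T -> fault, evict F, frames {B,T}
U -> fault, evict B, frames {T,U}
T -> hit
Page faults: 17.

17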